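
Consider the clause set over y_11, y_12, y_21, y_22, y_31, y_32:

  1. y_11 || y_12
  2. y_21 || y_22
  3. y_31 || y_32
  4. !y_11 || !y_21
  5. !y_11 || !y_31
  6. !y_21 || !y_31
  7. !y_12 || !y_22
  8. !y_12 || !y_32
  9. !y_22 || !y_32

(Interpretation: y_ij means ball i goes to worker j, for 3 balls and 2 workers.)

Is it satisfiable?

Unsatisfiable

Try y_11 = true.
The clause (!y_21) is unit, so y_21 = false.
The clause (y_22) is unit, so y_22 = true.
The clause (!y_31) is unit, so y_31 = false.
The clause (y_32) is unit, so y_32 = true.
That conflicts with the unit clause (!y_32).
That branch fails; take y_11 = false instead.
The clause (y_12) is unit, so y_12 = true.
The clause (!y_22) is unit, so y_22 = false.
The clause (y_21) is unit, so y_21 = true.
The clause (!y_31) is unit, so y_31 = false.
The clause (y_32) is unit, so y_32 = true.
That conflicts with the unit clause (!y_32).
Both values of y_11 lead to a conflict.
No assignment satisfies every clause.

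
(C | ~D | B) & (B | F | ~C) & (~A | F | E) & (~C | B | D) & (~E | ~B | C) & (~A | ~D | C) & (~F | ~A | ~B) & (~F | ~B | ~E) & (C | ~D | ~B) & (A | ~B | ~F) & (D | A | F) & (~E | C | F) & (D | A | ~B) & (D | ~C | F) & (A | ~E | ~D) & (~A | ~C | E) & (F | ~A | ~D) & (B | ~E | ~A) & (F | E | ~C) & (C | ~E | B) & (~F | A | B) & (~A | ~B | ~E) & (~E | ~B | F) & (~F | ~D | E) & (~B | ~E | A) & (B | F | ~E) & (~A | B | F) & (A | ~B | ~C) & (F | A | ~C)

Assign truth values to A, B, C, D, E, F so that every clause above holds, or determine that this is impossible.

A: 1,  B: 0,  C: 0,  D: 0,  E: 0,  F: 1

Try C = 0.
Try D = 0.
Try E = 0.
Try A = 1.
The clause (F) is unit, so F = 1.
The clause (~B) is unit, so B = 0.
This assignment satisfies each clause.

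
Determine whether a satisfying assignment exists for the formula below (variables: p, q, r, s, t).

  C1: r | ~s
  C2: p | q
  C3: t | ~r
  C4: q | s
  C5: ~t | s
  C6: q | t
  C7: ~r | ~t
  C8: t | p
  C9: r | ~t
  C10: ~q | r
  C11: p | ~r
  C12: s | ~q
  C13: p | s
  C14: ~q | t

No, unsatisfiable

Suppose r = 1.
(t) alone gives t = 1.
Now (~t) is unsatisfied and unit — conflict.
So r must be the other value — set r = 0.
(~s) alone gives s = 0.
(q) alone gives q = 1.
Now (~q) is unsatisfied and unit — conflict.
Both values of r lead to a conflict.
No assignment satisfies every clause.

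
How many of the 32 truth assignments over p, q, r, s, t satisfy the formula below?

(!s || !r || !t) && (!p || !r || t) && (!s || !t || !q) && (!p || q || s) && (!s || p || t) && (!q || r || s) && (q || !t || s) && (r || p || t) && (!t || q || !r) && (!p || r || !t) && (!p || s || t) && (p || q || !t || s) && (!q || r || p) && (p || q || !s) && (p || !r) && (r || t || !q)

2

There are 2^5 = 32 truth assignments over (p, q, r, s, t).
Split on r. With r = true, the clauses containing r are satisfied and !r drops from the rest; 1 of the 2^4 = 16 assignments to the other variables satisfy what remains.
With r = false, by the same count on the reduced clause set, 1 assignment works.
(One model: p=T, q=F, r=F, s=T, t=F.)
Total: 1 + 1 = 2.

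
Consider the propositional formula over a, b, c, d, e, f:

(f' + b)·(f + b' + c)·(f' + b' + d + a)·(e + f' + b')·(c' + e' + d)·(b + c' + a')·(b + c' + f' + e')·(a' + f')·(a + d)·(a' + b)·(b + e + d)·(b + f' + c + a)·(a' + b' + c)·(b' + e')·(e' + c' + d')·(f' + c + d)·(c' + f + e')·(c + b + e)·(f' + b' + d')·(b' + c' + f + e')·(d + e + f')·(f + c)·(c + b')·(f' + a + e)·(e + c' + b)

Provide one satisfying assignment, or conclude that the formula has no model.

Branch on f: set f = 0.
Unit clause (c) forces c = 1.
Unit clause (e') forces e = 0.
Unit clause (b) forces b = 1.
Branch on a: set a = 0.
Unit clause (d) forces d = 1.
Every clause now holds.

a ↦ 0; b ↦ 1; c ↦ 1; d ↦ 1; e ↦ 0; f ↦ 0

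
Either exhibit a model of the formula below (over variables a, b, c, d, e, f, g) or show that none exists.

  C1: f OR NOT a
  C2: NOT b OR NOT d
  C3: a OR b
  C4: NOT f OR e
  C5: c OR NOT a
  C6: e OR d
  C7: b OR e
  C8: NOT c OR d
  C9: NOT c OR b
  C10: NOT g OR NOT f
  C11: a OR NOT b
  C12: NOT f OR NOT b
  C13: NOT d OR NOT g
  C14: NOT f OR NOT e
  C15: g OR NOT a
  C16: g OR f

Suppose f = true.
(e) alone gives e = true.
That conflicts with the unit clause (NOT e).
So f must be the other value — set f = false.
(NOT a) alone gives a = false.
(b) alone gives b = true.
That conflicts with the unit clause (NOT b).
Both values of f lead to a conflict.

UNSATISFIABLE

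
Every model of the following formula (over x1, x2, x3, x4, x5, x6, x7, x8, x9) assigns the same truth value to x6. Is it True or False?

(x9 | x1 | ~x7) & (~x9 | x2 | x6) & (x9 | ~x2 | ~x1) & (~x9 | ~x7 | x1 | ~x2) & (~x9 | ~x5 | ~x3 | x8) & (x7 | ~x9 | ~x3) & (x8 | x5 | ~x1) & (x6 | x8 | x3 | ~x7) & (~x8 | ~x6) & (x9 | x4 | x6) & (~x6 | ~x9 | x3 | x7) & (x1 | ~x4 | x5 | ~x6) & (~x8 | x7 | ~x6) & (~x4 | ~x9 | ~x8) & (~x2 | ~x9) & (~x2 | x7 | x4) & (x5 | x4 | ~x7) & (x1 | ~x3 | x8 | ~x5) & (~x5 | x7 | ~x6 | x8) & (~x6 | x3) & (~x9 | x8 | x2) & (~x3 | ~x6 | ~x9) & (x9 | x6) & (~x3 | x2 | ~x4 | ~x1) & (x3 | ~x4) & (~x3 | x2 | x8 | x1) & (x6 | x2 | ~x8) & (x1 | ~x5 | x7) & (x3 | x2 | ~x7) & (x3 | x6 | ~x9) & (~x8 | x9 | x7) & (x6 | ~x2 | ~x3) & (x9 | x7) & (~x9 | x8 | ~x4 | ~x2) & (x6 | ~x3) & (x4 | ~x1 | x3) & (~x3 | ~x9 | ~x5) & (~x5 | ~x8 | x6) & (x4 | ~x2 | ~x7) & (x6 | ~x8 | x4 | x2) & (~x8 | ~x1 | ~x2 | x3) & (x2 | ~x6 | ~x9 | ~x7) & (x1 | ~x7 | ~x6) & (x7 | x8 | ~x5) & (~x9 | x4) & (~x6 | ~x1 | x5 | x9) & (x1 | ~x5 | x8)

Suppose x6 = 0.
From the singleton clause (x9), x9 = 1.
From the singleton clause (x2), x2 = 1.
Now (~x2) is unsatisfied and unit — conflict.
So every satisfying assignment has x6 = True.

True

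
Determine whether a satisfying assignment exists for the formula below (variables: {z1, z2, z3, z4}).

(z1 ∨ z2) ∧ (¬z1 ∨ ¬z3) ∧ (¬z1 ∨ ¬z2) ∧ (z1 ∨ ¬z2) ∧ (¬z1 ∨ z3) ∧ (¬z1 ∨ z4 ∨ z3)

No, unsatisfiable

Branch on z1: set z1 = True.
(¬z3) alone gives z3 = False.
That conflicts with the unit clause (z3).
That branch fails; take z1 = False instead.
(z2) alone gives z2 = True.
That conflicts with the unit clause (¬z2).
Both values of z1 lead to a conflict.
No assignment satisfies every clause.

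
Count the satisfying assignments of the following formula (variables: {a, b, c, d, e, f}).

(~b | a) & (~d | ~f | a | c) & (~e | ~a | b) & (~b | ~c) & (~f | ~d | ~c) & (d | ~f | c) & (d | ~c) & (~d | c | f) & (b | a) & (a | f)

There are 2^6 = 64 truth assignments over (a, b, c, d, e, f).
Split on d. With d = 1, the clauses containing d are satisfied and ~d drops from the rest; 4 of the 2^5 = 32 assignments to the other variables satisfy what remains.
With d = 0, by the same count on the reduced clause set, 3 assignments work.
(One model: a=T, b=F, c=F, d=F, e=F, f=F.)
Total: 4 + 3 = 7.

7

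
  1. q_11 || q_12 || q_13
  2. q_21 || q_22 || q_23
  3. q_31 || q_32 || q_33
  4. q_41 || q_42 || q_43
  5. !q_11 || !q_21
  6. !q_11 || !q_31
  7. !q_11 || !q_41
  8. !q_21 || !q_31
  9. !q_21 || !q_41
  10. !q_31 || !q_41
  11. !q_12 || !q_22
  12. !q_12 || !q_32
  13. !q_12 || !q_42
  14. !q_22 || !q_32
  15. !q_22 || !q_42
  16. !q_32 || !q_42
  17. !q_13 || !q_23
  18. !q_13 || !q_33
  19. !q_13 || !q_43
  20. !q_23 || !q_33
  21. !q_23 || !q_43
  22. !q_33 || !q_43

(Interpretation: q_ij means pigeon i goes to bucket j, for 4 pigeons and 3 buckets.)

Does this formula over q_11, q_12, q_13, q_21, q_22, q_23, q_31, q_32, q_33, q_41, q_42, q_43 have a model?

Unsatisfiable

Try q_11 = false.
Try q_12 = true.
From the singleton clause (!q_22), q_22 = false.
From the singleton clause (!q_32), q_32 = false.
From the singleton clause (!q_42), q_42 = false.
Try q_21 = true.
From the singleton clause (!q_31), q_31 = false.
From the singleton clause (q_33), q_33 = true.
From the singleton clause (!q_41), q_41 = false.
From the singleton clause (q_43), q_43 = true.
That conflicts with the unit clause (!q_43).
So q_21 must be the other value — set q_21 = false.
From the singleton clause (q_23), q_23 = true.
From the singleton clause (!q_13), q_13 = false.
From the singleton clause (!q_33), q_33 = false.
From the singleton clause (q_31), q_31 = true.
From the singleton clause (!q_41), q_41 = false.
From the singleton clause (q_43), q_43 = true.
That conflicts with the unit clause (!q_43).
Either choice for q_21 ends in contradiction.
So q_12 must be the other value — set q_12 = false.
From the singleton clause (q_13), q_13 = true.
From the singleton clause (!q_23), q_23 = false.
From the singleton clause (!q_33), q_33 = false.
From the singleton clause (!q_43), q_43 = false.
Try q_21 = true.
From the singleton clause (!q_31), q_31 = false.
From the singleton clause (q_32), q_32 = true.
From the singleton clause (!q_41), q_41 = false.
From the singleton clause (q_42), q_42 = true.
That conflicts with the unit clause (!q_42).
So q_21 must be the other value — set q_21 = false.
From the singleton clause (q_22), q_22 = true.
From the singleton clause (!q_32), q_32 = false.
From the singleton clause (q_31), q_31 = true.
From the singleton clause (!q_41), q_41 = false.
From the singleton clause (q_42), q_42 = true.
That conflicts with the unit clause (!q_42).
Either choice for q_21 ends in contradiction.
Either choice for q_12 ends in contradiction.
So q_11 must be the other value — set q_11 = true.
From the singleton clause (!q_21), q_21 = false.
From the singleton clause (!q_31), q_31 = false.
From the singleton clause (!q_41), q_41 = false.
Try q_22 = true.
From the singleton clause (!q_12), q_12 = false.
From the singleton clause (!q_32), q_32 = false.
From the singleton clause (q_33), q_33 = true.
From the singleton clause (!q_42), q_42 = false.
From the singleton clause (q_43), q_43 = true.
That conflicts with the unit clause (!q_43).
So q_22 must be the other value — set q_22 = false.
From the singleton clause (q_23), q_23 = true.
From the singleton clause (!q_13), q_13 = false.
From the singleton clause (!q_33), q_33 = false.
From the singleton clause (q_32), q_32 = true.
From the singleton clause (!q_12), q_12 = false.
From the singleton clause (!q_42), q_42 = false.
From the singleton clause (q_43), q_43 = true.
That conflicts with the unit clause (!q_43).
Either choice for q_22 ends in contradiction.
Either choice for q_11 ends in contradiction.
No assignment satisfies every clause.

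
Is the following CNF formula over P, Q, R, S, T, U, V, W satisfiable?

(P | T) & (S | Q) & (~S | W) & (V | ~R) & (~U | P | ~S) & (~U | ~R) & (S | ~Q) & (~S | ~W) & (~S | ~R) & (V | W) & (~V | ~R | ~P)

Try P = 1.
Try S = 1.
(W) alone gives W = 1.
But (~W) is also a unit clause — contradiction.
That branch fails; take S = 0 instead.
(Q) alone gives Q = 1.
But (~Q) is also a unit clause — contradiction.
Either choice for S ends in contradiction.
That branch fails; take P = 0 instead.
(T) alone gives T = 1.
Try S = 1.
(W) alone gives W = 1.
But (~W) is also a unit clause — contradiction.
That branch fails; take S = 0 instead.
(Q) alone gives Q = 1.
But (~Q) is also a unit clause — contradiction.
Either choice for S ends in contradiction.
Either choice for P ends in contradiction.
No assignment satisfies every clause.

No, unsatisfiable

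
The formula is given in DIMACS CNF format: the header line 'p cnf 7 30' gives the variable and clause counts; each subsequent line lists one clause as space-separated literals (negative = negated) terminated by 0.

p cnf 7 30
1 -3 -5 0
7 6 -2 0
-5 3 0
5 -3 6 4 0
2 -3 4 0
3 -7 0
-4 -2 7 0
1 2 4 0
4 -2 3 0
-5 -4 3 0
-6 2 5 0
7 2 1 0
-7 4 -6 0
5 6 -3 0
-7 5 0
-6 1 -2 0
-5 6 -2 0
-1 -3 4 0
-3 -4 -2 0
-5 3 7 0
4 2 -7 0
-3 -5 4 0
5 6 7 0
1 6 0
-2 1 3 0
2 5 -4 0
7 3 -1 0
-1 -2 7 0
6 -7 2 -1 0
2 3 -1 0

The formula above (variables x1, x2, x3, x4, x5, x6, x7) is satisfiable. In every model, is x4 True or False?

True

Suppose x4 = False.
Suppose x5 = False.
(¬x7) alone gives x7 = False.
(x6) alone gives x6 = True.
(x2) alone gives x2 = True.
(x3) alone gives x3 = True.
(x1) alone gives x1 = True.
That conflicts with the unit clause (¬x1).
So x5 must be the other value — set x5 = True.
(x3) alone gives x3 = True.
That conflicts with the unit clause (¬x3).
Both values of x5 lead to a conflict.
So every satisfying assignment has x4 = True.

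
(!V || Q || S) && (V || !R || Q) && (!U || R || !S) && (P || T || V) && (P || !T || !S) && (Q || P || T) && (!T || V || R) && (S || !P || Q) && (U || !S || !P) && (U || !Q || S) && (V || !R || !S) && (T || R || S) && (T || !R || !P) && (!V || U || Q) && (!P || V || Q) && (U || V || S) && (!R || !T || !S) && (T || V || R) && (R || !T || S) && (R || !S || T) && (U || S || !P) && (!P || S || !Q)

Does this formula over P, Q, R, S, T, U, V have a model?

Branch on V: set V = true.
Branch on Q: set Q = true.
Branch on U: set U = false.
Unit clause (S) forces S = true.
Unit clause (!P) forces P = false.
Unit clause (!T) forces T = false.
Unit clause (R) forces R = true.
All clauses are satisfied.
A satisfying assignment: P ↦ false, Q ↦ true, R ↦ true, S ↦ true, T ↦ false, U ↦ false, V ↦ true.

Yes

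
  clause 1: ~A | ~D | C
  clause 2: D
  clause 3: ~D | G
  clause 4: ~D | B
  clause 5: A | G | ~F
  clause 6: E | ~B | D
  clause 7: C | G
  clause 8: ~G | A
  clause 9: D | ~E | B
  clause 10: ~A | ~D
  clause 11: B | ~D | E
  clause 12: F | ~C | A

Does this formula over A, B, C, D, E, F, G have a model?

The clause (D) is unit, so D = 1.
The clause (G) is unit, so G = 1.
The clause (B) is unit, so B = 1.
The clause (A) is unit, so A = 1.
Now (~A) is unsatisfied and unit — conflict.
No assignment satisfies every clause.

Unsatisfiable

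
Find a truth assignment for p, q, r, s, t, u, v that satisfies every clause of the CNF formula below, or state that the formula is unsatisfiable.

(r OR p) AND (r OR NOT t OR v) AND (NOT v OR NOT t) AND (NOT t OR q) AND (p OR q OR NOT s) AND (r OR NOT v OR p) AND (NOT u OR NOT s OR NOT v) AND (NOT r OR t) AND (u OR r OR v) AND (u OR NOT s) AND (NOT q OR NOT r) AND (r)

UNSATISFIABLE

Unit clause (r) forces r = true.
Unit clause (t) forces t = true.
Unit clause (NOT v) forces v = false.
Unit clause (q) forces q = true.
But (NOT q) is also a unit clause — contradiction.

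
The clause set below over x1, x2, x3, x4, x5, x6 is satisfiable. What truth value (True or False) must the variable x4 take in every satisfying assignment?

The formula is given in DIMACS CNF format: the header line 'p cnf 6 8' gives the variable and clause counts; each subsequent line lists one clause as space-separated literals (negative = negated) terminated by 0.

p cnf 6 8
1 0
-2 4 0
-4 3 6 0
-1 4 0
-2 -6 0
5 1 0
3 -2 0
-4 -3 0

Suppose x4 = False.
(x1) alone gives x1 = True.
That conflicts with the unit clause (¬x1).
So every satisfying assignment has x4 = True.

True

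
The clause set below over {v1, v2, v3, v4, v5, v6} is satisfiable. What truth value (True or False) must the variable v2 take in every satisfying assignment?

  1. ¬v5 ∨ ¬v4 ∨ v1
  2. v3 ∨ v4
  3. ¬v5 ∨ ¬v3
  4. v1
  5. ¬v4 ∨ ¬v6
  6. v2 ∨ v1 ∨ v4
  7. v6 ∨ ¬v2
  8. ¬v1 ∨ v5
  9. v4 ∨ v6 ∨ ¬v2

False

Suppose v2 = True.
From the singleton clause (v1), v1 = True.
From the singleton clause (v6), v6 = True.
From the singleton clause (¬v4), v4 = False.
From the singleton clause (v3), v3 = True.
From the singleton clause (¬v5), v5 = False.
That conflicts with the unit clause (v5).
So every satisfying assignment has v2 = False.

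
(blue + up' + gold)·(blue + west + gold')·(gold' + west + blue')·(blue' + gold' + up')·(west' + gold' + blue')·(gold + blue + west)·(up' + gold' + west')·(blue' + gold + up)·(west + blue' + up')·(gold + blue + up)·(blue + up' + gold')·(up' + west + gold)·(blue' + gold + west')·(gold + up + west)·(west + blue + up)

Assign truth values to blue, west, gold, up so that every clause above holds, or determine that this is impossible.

blue ↦ 0, west ↦ 1, gold ↦ 1, up ↦ 0

Suppose blue = 0.
Suppose up = 0.
(gold) alone gives gold = 1.
(west) alone gives west = 1.
This assignment satisfies each clause.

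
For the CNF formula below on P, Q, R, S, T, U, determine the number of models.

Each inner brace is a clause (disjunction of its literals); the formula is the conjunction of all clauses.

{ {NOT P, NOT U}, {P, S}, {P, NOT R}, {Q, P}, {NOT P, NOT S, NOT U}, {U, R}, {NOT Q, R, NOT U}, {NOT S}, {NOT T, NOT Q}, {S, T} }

There are 2^6 = 64 truth assignments over (P, Q, R, S, T, U).
Split on R. With R = true, the clauses containing R are satisfied and NOT R drops from the rest; 1 of the 2^5 = 32 assignments to the other variables satisfy what remains.
With R = false, by the same count on the reduced clause set, 0 assignments work.
(One model: P=T, Q=F, R=T, S=F, T=T, U=F.)
Total: 1 + 0 = 1.

1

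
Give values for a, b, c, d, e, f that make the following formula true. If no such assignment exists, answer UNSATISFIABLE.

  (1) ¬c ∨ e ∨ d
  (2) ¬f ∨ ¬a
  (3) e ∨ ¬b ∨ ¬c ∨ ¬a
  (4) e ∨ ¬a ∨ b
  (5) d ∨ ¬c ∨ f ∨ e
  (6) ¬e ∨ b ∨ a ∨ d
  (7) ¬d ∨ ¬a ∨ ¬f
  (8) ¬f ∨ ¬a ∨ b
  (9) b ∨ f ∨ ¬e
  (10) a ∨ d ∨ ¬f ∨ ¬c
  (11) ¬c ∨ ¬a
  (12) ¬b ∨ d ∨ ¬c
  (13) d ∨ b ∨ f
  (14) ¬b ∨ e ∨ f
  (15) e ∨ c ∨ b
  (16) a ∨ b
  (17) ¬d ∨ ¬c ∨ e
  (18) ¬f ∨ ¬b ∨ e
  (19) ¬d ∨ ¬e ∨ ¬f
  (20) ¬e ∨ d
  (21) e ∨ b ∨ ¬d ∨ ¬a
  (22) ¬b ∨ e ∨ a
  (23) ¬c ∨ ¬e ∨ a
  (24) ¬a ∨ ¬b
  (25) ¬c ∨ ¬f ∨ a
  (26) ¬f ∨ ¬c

Try f = False.
Try b = True.
Unit clause (e) forces e = True.
Unit clause (d) forces d = True.
Unit clause (¬a) forces a = False.
Unit clause (¬c) forces c = False.
This assignment satisfies each clause.

a=False, b=True, c=False, d=True, e=True, f=False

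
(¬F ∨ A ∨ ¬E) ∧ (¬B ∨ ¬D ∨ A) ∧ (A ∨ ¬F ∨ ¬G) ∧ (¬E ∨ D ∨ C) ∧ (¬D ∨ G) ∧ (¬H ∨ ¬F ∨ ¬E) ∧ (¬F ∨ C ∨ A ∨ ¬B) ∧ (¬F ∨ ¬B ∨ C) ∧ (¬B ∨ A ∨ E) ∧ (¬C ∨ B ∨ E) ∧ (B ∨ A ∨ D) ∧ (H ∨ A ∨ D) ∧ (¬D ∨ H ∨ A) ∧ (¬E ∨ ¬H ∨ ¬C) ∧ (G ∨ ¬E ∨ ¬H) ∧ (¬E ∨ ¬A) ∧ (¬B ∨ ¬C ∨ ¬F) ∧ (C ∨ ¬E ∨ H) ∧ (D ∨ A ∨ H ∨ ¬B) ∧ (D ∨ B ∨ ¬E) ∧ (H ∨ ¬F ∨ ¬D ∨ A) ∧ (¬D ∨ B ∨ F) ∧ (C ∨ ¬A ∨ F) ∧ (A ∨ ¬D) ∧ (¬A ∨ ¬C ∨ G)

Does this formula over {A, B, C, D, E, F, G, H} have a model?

Satisfiable

Try D = False.
Try E = False.
Try B = True.
The clause (A) is unit, so A = True.
Try F = False.
The clause (C) is unit, so C = True.
The clause (G) is unit, so G = True.
No clause remains; H is free.
A satisfying assignment: A=True,  B=True,  C=True,  D=False,  E=False,  F=False,  G=True,  H=False.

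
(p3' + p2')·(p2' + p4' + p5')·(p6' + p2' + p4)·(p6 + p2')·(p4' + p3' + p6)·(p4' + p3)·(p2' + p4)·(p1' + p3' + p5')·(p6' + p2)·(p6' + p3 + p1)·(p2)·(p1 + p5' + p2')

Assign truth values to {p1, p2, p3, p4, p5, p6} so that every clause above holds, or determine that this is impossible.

From the singleton clause (p2), p2 = 1.
From the singleton clause (p3'), p3 = 0.
From the singleton clause (p6), p6 = 1.
From the singleton clause (p4), p4 = 1.
But (p4') is also a unit clause — contradiction.

UNSATISFIABLE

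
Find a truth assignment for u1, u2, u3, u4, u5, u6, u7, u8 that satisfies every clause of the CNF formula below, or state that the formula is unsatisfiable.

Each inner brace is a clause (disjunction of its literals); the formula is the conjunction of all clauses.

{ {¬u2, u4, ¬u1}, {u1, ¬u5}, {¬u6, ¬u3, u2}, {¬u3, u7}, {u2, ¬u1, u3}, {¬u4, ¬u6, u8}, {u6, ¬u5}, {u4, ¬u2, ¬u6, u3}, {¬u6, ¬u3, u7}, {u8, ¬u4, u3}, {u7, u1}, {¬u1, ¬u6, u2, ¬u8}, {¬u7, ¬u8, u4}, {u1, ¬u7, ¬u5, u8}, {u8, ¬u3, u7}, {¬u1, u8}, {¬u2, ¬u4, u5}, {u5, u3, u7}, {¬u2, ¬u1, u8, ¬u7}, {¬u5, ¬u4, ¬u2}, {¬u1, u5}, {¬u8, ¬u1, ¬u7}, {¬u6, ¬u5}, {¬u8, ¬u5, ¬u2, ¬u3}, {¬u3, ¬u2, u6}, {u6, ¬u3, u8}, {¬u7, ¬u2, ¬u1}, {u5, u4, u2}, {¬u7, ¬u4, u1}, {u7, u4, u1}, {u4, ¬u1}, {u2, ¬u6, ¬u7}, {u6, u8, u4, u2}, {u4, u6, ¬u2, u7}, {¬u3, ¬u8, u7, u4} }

u1 ↦ False, u2 ↦ True, u3 ↦ False, u4 ↦ False, u5 ↦ False, u6 ↦ False, u7 ↦ True, u8 ↦ False

Suppose u1 = False.
The clause (¬u5) is unit, so u5 = False.
The clause (u7) is unit, so u7 = True.
The clause (¬u4) is unit, so u4 = False.
The clause (¬u8) is unit, so u8 = False.
The clause (u2) is unit, so u2 = True.
Suppose u6 = False.
The clause (¬u3) is unit, so u3 = False.
Every clause now holds.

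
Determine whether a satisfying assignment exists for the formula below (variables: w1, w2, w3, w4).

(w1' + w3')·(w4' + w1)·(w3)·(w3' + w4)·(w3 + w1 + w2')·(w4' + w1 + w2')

No, unsatisfiable

(w3) alone gives w3 = 1.
(w1') alone gives w1 = 0.
(w4') alone gives w4 = 0.
That conflicts with the unit clause (w4).
No assignment satisfies every clause.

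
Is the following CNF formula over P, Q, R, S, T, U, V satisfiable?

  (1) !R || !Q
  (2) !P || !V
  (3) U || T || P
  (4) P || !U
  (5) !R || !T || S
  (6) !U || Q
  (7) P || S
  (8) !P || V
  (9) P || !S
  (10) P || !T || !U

Branch on R: set R = false.
Branch on P: set P = false.
From the singleton clause (!U), U = false.
From the singleton clause (T), T = true.
From the singleton clause (S), S = true.
That conflicts with the unit clause (!S).
So P must be the other value — set P = true.
From the singleton clause (!V), V = false.
That conflicts with the unit clause (V).
Both values of P lead to a conflict.
So R must be the other value — set R = true.
From the singleton clause (!Q), Q = false.
From the singleton clause (!U), U = false.
Branch on P: set P = false.
From the singleton clause (T), T = true.
From the singleton clause (S), S = true.
That conflicts with the unit clause (!S).
So P must be the other value — set P = true.
From the singleton clause (!V), V = false.
That conflicts with the unit clause (V).
Both values of P lead to a conflict.
Both values of R lead to a conflict.
No assignment satisfies every clause.

No, unsatisfiable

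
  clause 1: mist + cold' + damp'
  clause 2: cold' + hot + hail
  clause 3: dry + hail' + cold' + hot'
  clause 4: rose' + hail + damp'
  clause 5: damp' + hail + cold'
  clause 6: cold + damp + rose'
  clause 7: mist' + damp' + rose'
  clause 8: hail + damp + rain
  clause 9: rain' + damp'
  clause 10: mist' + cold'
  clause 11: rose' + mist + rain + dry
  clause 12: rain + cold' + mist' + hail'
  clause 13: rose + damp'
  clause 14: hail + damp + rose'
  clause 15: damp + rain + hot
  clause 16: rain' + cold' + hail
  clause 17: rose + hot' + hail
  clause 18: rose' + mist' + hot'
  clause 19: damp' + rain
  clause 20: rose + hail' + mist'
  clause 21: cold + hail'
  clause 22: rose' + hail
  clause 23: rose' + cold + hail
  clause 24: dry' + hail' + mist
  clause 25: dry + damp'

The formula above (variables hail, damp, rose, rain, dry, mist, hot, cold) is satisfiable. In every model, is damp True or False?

Suppose damp = 1.
(rain') alone gives rain = 0.
Now (rain) is unsatisfied and unit — conflict.
So every satisfying assignment has damp = False.

False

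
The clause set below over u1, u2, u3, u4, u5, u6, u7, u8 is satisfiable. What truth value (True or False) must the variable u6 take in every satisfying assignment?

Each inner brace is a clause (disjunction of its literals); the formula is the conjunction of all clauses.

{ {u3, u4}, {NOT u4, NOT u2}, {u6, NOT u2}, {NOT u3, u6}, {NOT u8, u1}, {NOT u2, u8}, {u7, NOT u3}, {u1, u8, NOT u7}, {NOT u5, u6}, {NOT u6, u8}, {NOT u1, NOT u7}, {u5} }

True

Suppose u6 = false.
(NOT u2) alone gives u2 = false.
(NOT u3) alone gives u3 = false.
(u4) alone gives u4 = true.
(NOT u5) alone gives u5 = false.
That conflicts with the unit clause (u5).
So every satisfying assignment has u6 = True.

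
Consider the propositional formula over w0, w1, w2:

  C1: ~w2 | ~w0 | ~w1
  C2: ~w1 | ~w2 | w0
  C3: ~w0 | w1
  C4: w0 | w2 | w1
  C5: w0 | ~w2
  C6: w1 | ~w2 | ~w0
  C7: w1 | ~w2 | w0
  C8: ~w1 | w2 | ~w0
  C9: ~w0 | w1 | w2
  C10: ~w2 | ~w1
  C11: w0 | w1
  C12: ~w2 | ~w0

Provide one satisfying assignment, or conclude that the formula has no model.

Branch on w0: set w0 = 0.
(~w2) alone gives w2 = 0.
(w1) alone gives w1 = 1.
All clauses are satisfied.

w0: 0, w1: 1, w2: 0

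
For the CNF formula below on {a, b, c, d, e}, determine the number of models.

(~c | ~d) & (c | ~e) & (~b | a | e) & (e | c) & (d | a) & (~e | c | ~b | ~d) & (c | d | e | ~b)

There are 2^5 = 32 truth assignments over (a, b, c, d, e).
Split on e. With e = 1, the clauses containing e are satisfied and ~e drops from the rest; 2 of the 2^4 = 16 assignments to the other variables satisfy what remains.
With e = 0, by the same count on the reduced clause set, 2 assignments work.
Total: 2 + 2 = 4.

4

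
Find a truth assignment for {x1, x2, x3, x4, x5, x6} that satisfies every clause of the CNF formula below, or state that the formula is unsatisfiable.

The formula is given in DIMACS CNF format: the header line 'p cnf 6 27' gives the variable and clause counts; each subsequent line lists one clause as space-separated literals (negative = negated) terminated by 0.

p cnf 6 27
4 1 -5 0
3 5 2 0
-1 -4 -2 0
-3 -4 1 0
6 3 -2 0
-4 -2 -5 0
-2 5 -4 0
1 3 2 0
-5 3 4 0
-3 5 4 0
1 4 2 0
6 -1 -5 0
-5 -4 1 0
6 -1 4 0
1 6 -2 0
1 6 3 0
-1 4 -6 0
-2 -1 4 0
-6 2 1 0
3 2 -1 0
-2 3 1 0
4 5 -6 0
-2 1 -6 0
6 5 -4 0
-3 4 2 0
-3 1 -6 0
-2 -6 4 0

x1: True, x2: False, x3: True, x4: True, x5: False, x6: True

Suppose x4 = True.
Suppose x1 = True.
From the singleton clause (¬x2), x2 = False.
From the singleton clause (x3), x3 = True.
Suppose x6 = True.
All clauses hold; x5 can take either value.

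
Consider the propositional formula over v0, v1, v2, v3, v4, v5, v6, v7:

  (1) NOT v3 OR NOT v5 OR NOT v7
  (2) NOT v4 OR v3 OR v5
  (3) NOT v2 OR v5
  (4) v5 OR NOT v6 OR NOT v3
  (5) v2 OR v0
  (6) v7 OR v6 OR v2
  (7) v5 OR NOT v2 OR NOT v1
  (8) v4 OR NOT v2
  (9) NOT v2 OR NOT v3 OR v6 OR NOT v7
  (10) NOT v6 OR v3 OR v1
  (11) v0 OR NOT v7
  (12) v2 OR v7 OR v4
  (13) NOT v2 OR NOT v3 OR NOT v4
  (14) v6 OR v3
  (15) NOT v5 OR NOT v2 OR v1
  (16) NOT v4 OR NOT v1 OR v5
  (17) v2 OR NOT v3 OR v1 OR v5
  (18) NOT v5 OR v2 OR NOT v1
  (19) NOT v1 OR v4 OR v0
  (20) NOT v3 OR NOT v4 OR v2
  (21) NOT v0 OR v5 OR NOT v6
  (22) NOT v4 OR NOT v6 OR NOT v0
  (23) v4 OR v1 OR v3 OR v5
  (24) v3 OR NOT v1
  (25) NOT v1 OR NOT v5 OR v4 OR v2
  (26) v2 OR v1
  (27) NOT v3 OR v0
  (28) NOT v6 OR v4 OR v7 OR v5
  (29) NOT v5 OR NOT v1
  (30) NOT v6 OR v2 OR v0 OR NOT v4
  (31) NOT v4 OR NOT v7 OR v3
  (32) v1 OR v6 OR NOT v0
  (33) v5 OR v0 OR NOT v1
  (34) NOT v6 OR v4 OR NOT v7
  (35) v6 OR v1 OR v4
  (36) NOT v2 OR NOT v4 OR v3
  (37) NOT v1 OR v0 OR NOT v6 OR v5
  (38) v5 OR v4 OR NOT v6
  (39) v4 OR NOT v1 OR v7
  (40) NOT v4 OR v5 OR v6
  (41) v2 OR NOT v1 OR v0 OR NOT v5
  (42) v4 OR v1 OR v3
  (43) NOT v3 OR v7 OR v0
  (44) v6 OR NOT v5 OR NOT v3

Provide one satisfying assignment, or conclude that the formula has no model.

v0=true, v1=true, v2=false, v3=true, v4=false, v5=false, v6=false, v7=true

Try v2 = false.
Unit clause (v0) forces v0 = true.
Unit clause (v1) forces v1 = true.
Unit clause (NOT v5) forces v5 = false.
Unit clause (NOT v4) forces v4 = false.
Unit clause (v7) forces v7 = true.
Unit clause (NOT v6) forces v6 = false.
Unit clause (v3) forces v3 = true.
Every clause now holds.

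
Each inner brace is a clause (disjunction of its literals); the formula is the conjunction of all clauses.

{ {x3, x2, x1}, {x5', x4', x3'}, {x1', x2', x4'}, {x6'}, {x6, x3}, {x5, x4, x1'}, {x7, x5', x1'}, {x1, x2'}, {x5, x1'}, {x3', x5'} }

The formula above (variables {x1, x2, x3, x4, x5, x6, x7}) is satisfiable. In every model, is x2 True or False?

False

Suppose x2 = 1.
Unit clause (x6') forces x6 = 0.
Unit clause (x3) forces x3 = 1.
Unit clause (x1) forces x1 = 1.
Unit clause (x4') forces x4 = 0.
Unit clause (x5) forces x5 = 1.
That conflicts with the unit clause (x5').
So every satisfying assignment has x2 = False.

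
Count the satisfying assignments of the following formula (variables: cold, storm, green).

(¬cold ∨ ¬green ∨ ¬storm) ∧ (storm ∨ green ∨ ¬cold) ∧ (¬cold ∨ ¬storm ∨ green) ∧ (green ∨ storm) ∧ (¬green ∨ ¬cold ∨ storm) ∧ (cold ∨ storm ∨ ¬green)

2

There are 2^3 = 8 truth assignments over (cold, storm, green).
Check each against the 6 clauses (columns in the order cold, storm, green):
  F F F  ✗ fails (green ∨ storm)
  F F T  ✗ fails (cold ∨ storm ∨ ¬green)
  F T F  ✓ satisfies all
  F T T  ✓ satisfies all
  T F F  ✗ fails (storm ∨ green ∨ ¬cold)
  T F T  ✗ fails (¬green ∨ ¬cold ∨ storm)
  T T F  ✗ fails (¬cold ∨ ¬storm ∨ green)
  T T T  ✗ fails (¬cold ∨ ¬green ∨ ¬storm)
2 of the 8 rows are models.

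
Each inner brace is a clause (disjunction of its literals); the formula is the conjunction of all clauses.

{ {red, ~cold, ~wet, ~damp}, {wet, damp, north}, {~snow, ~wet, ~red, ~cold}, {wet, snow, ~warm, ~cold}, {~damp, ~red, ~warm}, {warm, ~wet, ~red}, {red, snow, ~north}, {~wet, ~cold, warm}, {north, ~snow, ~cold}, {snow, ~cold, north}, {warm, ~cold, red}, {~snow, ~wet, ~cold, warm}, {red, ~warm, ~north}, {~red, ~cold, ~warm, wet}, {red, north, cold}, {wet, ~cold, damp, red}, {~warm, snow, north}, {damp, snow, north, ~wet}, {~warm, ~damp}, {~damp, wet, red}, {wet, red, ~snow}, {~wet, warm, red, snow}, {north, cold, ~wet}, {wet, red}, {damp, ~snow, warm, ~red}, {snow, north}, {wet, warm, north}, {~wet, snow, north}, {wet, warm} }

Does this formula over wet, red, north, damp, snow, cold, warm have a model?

Yes

Branch on warm: set warm = 0.
From the singleton clause (wet), wet = 1.
From the singleton clause (~red), red = 0.
From the singleton clause (~cold), cold = 0.
From the singleton clause (north), north = 1.
From the singleton clause (snow), snow = 1.
Every clause is now satisfied; damp is unconstrained.
A satisfying assignment: wet=1; red=0; north=1; damp=0; snow=1; cold=0; warm=0.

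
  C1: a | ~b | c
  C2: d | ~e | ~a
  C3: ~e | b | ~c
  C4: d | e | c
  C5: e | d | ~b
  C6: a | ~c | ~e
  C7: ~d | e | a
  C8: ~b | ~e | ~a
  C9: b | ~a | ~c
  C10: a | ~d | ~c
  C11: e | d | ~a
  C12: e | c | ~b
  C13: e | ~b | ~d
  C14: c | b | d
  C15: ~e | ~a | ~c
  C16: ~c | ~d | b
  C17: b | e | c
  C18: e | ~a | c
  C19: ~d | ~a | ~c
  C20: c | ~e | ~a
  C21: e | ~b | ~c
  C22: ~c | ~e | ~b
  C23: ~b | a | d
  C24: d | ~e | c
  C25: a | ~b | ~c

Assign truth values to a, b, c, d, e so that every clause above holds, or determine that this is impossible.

a: 0,  b: 0,  c: 0,  d: 1,  e: 1

Branch on a: set a = 0.
Branch on b: set b = 0.
Branch on e: set e = 1.
(~c) alone gives c = 0.
(d) alone gives d = 1.
All clauses are satisfied.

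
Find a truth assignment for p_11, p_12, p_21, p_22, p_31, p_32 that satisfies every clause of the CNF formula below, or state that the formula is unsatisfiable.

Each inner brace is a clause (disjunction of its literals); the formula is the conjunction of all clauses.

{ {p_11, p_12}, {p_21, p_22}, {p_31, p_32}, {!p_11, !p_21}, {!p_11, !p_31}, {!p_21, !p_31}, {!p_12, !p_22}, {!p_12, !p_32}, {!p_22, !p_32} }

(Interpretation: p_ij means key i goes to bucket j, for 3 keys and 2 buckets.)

Suppose p_11 = true.
(!p_21) alone gives p_21 = false.
(p_22) alone gives p_22 = true.
(!p_31) alone gives p_31 = false.
(p_32) alone gives p_32 = true.
But (!p_32) is also a unit clause — contradiction.
So p_11 must be the other value — set p_11 = false.
(p_12) alone gives p_12 = true.
(!p_22) alone gives p_22 = false.
(p_21) alone gives p_21 = true.
(!p_31) alone gives p_31 = false.
(p_32) alone gives p_32 = true.
But (!p_32) is also a unit clause — contradiction.
Both values of p_11 lead to a conflict.

UNSATISFIABLE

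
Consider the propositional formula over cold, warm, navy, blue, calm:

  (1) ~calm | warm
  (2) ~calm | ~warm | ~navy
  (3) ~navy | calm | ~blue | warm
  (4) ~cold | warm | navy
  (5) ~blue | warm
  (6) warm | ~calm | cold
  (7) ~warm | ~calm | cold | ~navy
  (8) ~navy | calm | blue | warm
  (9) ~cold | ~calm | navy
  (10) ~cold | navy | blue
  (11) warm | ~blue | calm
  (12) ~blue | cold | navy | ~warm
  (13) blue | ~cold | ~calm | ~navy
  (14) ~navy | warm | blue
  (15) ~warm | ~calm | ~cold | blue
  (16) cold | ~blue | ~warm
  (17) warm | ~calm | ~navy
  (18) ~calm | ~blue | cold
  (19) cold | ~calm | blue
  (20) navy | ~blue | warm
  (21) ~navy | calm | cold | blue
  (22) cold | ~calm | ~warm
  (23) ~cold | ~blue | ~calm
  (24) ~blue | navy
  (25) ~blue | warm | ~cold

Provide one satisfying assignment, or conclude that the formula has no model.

Case calm = 0:
Case blue = 1:
(warm) alone gives warm = 1.
(cold) alone gives cold = 1.
(navy) alone gives navy = 1.
All clauses are satisfied.

cold=1; warm=1; navy=1; blue=1; calm=0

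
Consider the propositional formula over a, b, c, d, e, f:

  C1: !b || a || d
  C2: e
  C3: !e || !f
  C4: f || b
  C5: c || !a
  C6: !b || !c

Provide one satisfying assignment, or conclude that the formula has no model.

The clause (e) is unit, so e = true.
The clause (!f) is unit, so f = false.
The clause (b) is unit, so b = true.
The clause (!c) is unit, so c = false.
The clause (!a) is unit, so a = false.
The clause (d) is unit, so d = true.
Every clause now holds.

a=false, b=true, c=false, d=true, e=true, f=false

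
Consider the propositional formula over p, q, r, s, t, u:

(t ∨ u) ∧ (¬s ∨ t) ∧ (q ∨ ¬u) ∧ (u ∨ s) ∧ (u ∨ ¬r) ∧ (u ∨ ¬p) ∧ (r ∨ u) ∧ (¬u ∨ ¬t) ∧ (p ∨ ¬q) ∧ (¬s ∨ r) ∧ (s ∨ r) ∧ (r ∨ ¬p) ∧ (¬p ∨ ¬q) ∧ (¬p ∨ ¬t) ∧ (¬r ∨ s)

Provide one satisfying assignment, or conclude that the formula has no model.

Case t = True:
Unit clause (¬u) forces u = False.
Unit clause (s) forces s = True.
Unit clause (¬r) forces r = False.
Now (r) is unsatisfied and unit — conflict.
So t must be the other value — set t = False.
Unit clause (u) forces u = True.
Unit clause (¬s) forces s = False.
Unit clause (q) forces q = True.
Unit clause (p) forces p = True.
Now (¬p) is unsatisfied and unit — conflict.
Both values of t lead to a conflict.

UNSATISFIABLE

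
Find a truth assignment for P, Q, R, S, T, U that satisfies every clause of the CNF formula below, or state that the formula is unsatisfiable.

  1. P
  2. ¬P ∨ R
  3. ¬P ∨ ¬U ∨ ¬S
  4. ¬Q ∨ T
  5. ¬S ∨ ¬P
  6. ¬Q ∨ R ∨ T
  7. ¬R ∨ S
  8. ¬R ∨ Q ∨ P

(P) alone gives P = True.
(R) alone gives R = True.
(¬S) alone gives S = False.
But (S) is also a unit clause — contradiction.

UNSATISFIABLE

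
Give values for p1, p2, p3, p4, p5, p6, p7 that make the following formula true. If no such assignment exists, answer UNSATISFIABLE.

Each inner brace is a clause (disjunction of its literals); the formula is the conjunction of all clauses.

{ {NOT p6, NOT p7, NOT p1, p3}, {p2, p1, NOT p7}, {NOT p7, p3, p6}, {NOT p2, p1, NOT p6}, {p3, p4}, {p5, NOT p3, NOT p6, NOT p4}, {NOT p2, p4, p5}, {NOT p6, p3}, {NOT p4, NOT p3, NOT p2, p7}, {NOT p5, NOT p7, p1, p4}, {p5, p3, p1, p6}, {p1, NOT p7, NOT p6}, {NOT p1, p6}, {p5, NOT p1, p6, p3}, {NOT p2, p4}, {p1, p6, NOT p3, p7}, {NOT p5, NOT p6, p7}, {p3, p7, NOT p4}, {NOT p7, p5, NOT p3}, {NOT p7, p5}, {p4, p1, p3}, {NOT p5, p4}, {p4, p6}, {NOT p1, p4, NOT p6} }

Try p3 = true.
Try p1 = true.
The clause (p6) is unit, so p6 = true.
The clause (p4) is unit, so p4 = true.
The clause (p5) is unit, so p5 = true.
The clause (p7) is unit, so p7 = true.
No clause remains; p2 is free.

p1 ↦ true, p2 ↦ false, p3 ↦ true, p4 ↦ true, p5 ↦ true, p6 ↦ true, p7 ↦ true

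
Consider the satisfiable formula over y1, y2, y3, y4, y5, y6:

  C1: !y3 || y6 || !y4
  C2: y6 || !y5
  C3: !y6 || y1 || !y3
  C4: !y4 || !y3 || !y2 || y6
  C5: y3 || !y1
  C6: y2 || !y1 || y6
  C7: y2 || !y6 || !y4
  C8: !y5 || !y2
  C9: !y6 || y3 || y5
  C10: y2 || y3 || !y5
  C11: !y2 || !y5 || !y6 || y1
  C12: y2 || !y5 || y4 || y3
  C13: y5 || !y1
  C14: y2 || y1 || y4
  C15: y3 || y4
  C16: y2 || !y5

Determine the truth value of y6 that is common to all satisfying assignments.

Suppose y6 = true.
Case y1 = true:
From the singleton clause (y3), y3 = true.
From the singleton clause (y5), y5 = true.
From the singleton clause (!y2), y2 = false.
Now (y2) is unsatisfied and unit — conflict.
That branch fails; take y1 = false instead.
From the singleton clause (!y3), y3 = false.
From the singleton clause (y5), y5 = true.
From the singleton clause (!y2), y2 = false.
Now (y2) is unsatisfied and unit — conflict.
Both values of y1 lead to a conflict.
So every satisfying assignment has y6 = False.

False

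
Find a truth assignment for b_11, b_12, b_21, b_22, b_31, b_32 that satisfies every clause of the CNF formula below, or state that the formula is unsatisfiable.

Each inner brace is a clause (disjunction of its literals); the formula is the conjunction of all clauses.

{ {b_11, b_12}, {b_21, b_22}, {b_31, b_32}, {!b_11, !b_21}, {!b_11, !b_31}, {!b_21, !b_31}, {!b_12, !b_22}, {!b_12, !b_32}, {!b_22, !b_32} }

Suppose b_11 = true.
(!b_21) alone gives b_21 = false.
(b_22) alone gives b_22 = true.
(!b_31) alone gives b_31 = false.
(b_32) alone gives b_32 = true.
But (!b_32) is also a unit clause — contradiction.
Undo b_11 and try b_11 = false.
(b_12) alone gives b_12 = true.
(!b_22) alone gives b_22 = false.
(b_21) alone gives b_21 = true.
(!b_31) alone gives b_31 = false.
(b_32) alone gives b_32 = true.
But (!b_32) is also a unit clause — contradiction.
Neither b_11 = true nor b_11 = false works.

UNSATISFIABLE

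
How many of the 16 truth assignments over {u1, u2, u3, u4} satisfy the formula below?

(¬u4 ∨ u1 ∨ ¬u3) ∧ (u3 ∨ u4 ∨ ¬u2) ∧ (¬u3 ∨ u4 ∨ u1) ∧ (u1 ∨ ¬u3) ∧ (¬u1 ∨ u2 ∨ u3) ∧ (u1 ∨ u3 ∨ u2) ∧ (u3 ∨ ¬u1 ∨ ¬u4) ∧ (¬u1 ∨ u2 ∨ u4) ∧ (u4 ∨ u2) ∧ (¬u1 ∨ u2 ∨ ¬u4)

There are 2^4 = 16 truth assignments over (u1, u2, u3, u4).
Check each against the 10 clauses (columns in the order u1, u2, u3, u4):
  F F F F  ✗ fails (u1 ∨ u3 ∨ u2)
  F F F T  ✗ fails (u1 ∨ u3 ∨ u2)
  F F T F  ✗ fails (¬u3 ∨ u4 ∨ u1)
  F F T T  ✗ fails (¬u4 ∨ u1 ∨ ¬u3)
  F T F F  ✗ fails (u3 ∨ u4 ∨ ¬u2)
  F T F T  ✓ satisfies all
  F T T F  ✗ fails (¬u3 ∨ u4 ∨ u1)
  F T T T  ✗ fails (¬u4 ∨ u1 ∨ ¬u3)
  T F F F  ✗ fails (¬u1 ∨ u2 ∨ u3)
  T F F T  ✗ fails (¬u1 ∨ u2 ∨ u3)
  T F T F  ✗ fails (¬u1 ∨ u2 ∨ u4)
  T F T T  ✗ fails (¬u1 ∨ u2 ∨ ¬u4)
  T T F F  ✗ fails (u3 ∨ u4 ∨ ¬u2)
  T T F T  ✗ fails (u3 ∨ ¬u1 ∨ ¬u4)
  T T T F  ✓ satisfies all
  T T T T  ✓ satisfies all
3 of the 16 rows are models.

3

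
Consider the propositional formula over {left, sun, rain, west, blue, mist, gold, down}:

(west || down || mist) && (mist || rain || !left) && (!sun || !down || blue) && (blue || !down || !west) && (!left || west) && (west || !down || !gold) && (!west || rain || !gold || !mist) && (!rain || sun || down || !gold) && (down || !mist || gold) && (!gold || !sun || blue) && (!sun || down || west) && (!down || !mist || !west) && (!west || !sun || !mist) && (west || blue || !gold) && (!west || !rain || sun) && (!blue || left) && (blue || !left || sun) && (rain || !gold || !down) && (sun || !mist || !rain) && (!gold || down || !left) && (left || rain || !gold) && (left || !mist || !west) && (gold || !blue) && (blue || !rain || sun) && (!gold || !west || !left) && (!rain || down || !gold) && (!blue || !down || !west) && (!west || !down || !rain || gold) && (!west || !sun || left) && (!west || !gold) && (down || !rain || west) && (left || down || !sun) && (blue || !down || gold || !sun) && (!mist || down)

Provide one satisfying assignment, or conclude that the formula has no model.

Try left = false.
(!blue) alone gives blue = false.
Try sun = false.
(!rain) alone gives rain = false.
(!gold) alone gives gold = false.
Try down = true.
(!west) alone gives west = false.
Every clause is now satisfied; mist is unconstrained.

left=false, sun=false, rain=false, west=false, blue=false, mist=true, gold=false, down=true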